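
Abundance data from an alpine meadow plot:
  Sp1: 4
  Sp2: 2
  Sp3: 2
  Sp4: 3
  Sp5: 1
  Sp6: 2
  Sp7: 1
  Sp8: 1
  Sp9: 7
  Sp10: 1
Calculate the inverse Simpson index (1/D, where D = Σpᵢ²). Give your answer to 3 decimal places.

Total N = 4+2+2+3+1+2+1+1+7+1 = 24, so the proportions are 0.1666667, 0.0833333, 0.0833333, 0.125, 0.0416667, 0.0833333, 0.0416667, 0.0416667, 0.2916667, 0.0416667 (working shown to 7 dp, full precision carried).
D = 0.1666667² + 0.0833333² + 0.0833333² + 0.125² + 0.0416667² + 0.0833333² + 0.0416667² + 0.0416667² + 0.2916667² + 0.0416667² = 0.0277778 + 0.0069444 + 0.0069444 + 0.0156250 + 0.0017361 + 0.0069444 + 0.0017361 + 0.0017361 + 0.0850694 + 0.0017361 = 0.1562500.
So 1/D = 6.40000, i.e. 6.400 to 3 decimal places.

6.400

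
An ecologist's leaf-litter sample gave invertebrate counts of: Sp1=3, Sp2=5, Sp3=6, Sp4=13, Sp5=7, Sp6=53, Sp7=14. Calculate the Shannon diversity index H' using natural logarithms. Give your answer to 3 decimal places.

Total N = 3+5+6+13+7+53+14 = 101, so the proportions are 0.0297, 0.0495, 0.05941, 0.12871, 0.06931, 0.52475, 0.13861 (working shown to 5 dp, full precision carried).
Each pᵢ ln pᵢ term: 0.0297×(-3.51651)=-0.10445, 0.0495×(-3.00568)=-0.14880, 0.05941×(-2.82336)=-0.16772, 0.12871×(-2.05017)=-0.26388, 0.06931×(-2.66921)=-0.18499, 0.52475×(-0.64483)=-0.33838, 0.13861×(-1.97606)=-0.27391.
Sum = -1.48213, so H' = 1.482.

1.482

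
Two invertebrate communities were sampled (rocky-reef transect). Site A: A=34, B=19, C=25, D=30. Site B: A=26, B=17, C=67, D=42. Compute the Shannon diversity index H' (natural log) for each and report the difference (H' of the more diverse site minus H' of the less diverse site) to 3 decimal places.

Site A: N=108, proportions 0.31481, 0.17593, 0.23148, 0.27778, giving H' = 1.36409 (working shown to 5 dp, full precision carried).
Site B: N=152, proportions 0.17105, 0.11184, 0.44079, 0.27632, giving H' = 1.26354.
Difference = |1.36409 − 1.26354| = 0.10055, i.e. 0.101 to 3 decimal places.

0.101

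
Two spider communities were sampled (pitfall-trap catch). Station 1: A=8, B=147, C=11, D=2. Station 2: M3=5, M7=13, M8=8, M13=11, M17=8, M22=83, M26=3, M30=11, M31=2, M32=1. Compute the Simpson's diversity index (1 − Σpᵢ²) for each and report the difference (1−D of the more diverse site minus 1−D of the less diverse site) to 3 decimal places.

Station 1: N=168, proportions 0.04762, 0.875, 0.06548, 0.0119, giving 1−D = 0.22768 (working shown to 5 dp, full precision carried).
Station 2: N=145, proportions 0.03448, 0.08966, 0.05517, 0.07586, 0.05517, 0.57241, 0.02069, 0.07586, 0.01379, 0.0069, giving 1−D = 0.64485.
Difference = |0.22768 − 0.64485| = 0.41717, i.e. 0.417 to 3 decimal places.

0.417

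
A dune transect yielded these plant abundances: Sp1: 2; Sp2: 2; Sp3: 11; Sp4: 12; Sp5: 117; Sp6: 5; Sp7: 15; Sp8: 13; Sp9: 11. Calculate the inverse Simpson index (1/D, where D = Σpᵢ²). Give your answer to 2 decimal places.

2.44

Total N = 2+2+11+12+117+5+15+13+11 = 188, so the proportions are 0.01064, 0.01064, 0.05851, 0.06383, 0.62234, 0.0266, 0.07979, 0.06915, 0.05851 (working shown to 5 dp, full precision carried).
D = 0.01064² + 0.01064² + 0.05851² + 0.06383² + 0.62234² + 0.0266² + 0.07979² + 0.06915² + 0.05851² = 0.00011 + 0.00011 + 0.00342 + 0.00407 + 0.38731 + 0.00071 + 0.00637 + 0.00478 + 0.00342 = 0.41031.
So 1/D = 2.4372, i.e. 2.44 to 2 decimal places.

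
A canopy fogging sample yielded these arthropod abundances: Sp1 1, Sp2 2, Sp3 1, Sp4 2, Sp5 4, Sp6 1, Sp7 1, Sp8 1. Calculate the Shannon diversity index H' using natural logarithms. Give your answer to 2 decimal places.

Total N = 1+2+1+2+4+1+1+1 = 13, so the proportions are 0.0769, 0.1538, 0.0769, 0.1538, 0.3077, 0.0769, 0.0769, 0.0769 (working shown to 4 dp, full precision carried).
Each pᵢ ln pᵢ term: 0.0769×(-2.5649)=-0.1973, 0.1538×(-1.8718)=-0.2880, 0.0769×(-2.5649)=-0.1973, 0.1538×(-1.8718)=-0.2880, 0.3077×(-1.1787)=-0.3627, 0.0769×(-2.5649)=-0.1973, 0.0769×(-2.5649)=-0.1973, 0.0769×(-2.5649)=-0.1973.
Sum = -1.9251, so H' = 1.93.

1.93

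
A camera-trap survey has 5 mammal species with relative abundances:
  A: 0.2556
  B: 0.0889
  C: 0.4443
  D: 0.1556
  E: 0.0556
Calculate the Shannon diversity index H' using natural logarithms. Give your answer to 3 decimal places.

1.374

Each pᵢ ln pᵢ term (working shown to 5 dp, full precision carried): 0.2556×(-1.36414)=-0.34867, 0.0889×(-2.42024)=-0.21516, 0.4443×(-0.81126)=-0.36044, 0.1556×(-1.86047)=-0.28949, 0.0556×(-2.88957)=-0.16066.
Sum = -1.37442, so H' = 1.374.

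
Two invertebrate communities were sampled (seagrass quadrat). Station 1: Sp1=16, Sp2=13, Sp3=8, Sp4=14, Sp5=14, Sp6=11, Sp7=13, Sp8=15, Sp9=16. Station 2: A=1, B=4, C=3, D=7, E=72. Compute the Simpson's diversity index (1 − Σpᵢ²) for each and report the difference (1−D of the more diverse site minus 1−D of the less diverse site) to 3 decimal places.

Station 1: N=120, proportions 0.13333, 0.10833, 0.06667, 0.11667, 0.11667, 0.09167, 0.10833, 0.125, 0.13333, giving 1−D = 0.88528 (working shown to 5 dp, full precision carried).
Station 2: N=87, proportions 0.01149, 0.04598, 0.03448, 0.08046, 0.82759, giving 1−D = 0.30519.
Difference = |0.88528 − 0.30519| = 0.58009, i.e. 0.580 to 3 decimal places.

0.580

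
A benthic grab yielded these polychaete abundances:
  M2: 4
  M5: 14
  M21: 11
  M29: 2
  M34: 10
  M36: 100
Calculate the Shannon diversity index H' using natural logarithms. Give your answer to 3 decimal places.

Total N = 4+14+11+2+10+100 = 141, so the proportions are 0.02837, 0.09929, 0.07801, 0.01418, 0.07092, 0.70922 (working shown to 5 dp, full precision carried).
Each pᵢ ln pᵢ term: 0.02837×(-3.56247)=-0.10106, 0.09929×(-2.30970)=-0.22933, 0.07801×(-2.55086)=-0.19900, 0.01418×(-4.25561)=-0.06036, 0.07092×(-2.64617)=-0.18767, 0.70922×(-0.34359)=-0.24368.
Sum = -1.02111, so H' = 1.021.

1.021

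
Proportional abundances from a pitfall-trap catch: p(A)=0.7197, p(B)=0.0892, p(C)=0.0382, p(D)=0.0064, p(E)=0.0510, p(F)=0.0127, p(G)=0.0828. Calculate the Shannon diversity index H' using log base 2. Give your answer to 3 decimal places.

1.476

Each pᵢ log₂ pᵢ term (working shown to 5 dp, full precision carried): 0.7197×(-0.47453)=-0.34152, 0.0892×(-3.48681)=-0.31102, 0.0382×(-4.71028)=-0.17993, 0.0064×(-7.28771)=-0.04664, 0.051×(-4.29336)=-0.21896, 0.0127×(-6.29903)=-0.08000, 0.0828×(-3.59423)=-0.29760.
Sum = -1.47568, so H' = 1.476.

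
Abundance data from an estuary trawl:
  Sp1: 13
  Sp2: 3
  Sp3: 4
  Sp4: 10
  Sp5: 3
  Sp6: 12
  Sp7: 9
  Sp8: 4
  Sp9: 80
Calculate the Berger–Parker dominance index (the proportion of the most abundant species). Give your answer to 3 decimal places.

Total N = 13+3+4+10+3+12+9+4+80 = 138, so the proportions are 0.0942, 0.02174, 0.02899, 0.07246, 0.02174, 0.08696, 0.06522, 0.02899, 0.57971 (working shown to 5 dp, full precision carried).
The largest proportion is 0.57971, i.e. d = 0.580 to 3 decimal places.

0.580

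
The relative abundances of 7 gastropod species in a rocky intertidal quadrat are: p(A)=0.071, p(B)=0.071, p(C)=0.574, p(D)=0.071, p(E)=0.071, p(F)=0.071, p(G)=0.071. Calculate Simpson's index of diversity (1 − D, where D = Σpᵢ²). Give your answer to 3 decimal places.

0.640

D = 0.071² + 0.071² + 0.574² + 0.071² + 0.071² + 0.071² + 0.071² = 0.00504 + 0.00504 + 0.32948 + 0.00504 + 0.00504 + 0.00504 + 0.00504 = 0.35972 (working shown to 5 dp, full precision carried).
So 1 − D = 0.64028, i.e. 0.640 to 3 decimal places.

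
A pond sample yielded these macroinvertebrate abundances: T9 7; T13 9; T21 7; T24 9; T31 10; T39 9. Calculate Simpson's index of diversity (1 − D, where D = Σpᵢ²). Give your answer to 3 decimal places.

Total N = 7+9+7+9+10+9 = 51, so the proportions are 0.13725, 0.17647, 0.13725, 0.17647, 0.19608, 0.17647 (working shown to 5 dp, full precision carried).
D = 0.13725² + 0.17647² + 0.13725² + 0.17647² + 0.19608² + 0.17647² = 0.01884 + 0.03114 + 0.01884 + 0.03114 + 0.03845 + 0.03114 = 0.16955.
So 1 − D = 0.83045, i.e. 0.830 to 3 decimal places.

0.830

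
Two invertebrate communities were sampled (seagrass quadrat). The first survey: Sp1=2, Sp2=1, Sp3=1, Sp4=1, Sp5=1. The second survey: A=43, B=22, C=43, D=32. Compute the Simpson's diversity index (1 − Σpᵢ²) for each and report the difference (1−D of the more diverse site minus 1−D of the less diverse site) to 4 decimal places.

The first survey: N=6, proportions 0.333333, 0.166667, 0.166667, 0.166667, 0.166667, giving 1−D = 0.777778 (working shown to 6 dp, full precision carried).
The second survey: N=140, proportions 0.307143, 0.157143, 0.307143, 0.228571, giving 1−D = 0.734388.
Difference = |0.777778 − 0.734388| = 0.043390, i.e. 0.0434 to 4 decimal places.

0.0434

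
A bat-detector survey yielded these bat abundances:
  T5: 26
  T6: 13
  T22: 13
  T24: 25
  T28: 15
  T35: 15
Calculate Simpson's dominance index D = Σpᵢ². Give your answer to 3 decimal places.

0.182

Total N = 26+13+13+25+15+15 = 107, so the proportions are 0.24299, 0.1215, 0.1215, 0.23364, 0.14019, 0.14019 (working shown to 5 dp, full precision carried).
D = 0.24299² + 0.1215² + 0.1215² + 0.23364² + 0.14019² + 0.14019² = 0.05904 + 0.01476 + 0.01476 + 0.05459 + 0.01965 + 0.01965 = 0.18246.
To 3 decimal places, D = 0.182.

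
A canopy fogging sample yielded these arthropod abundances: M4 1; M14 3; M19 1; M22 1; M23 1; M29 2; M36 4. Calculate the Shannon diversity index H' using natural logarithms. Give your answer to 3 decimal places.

Total N = 1+3+1+1+1+2+4 = 13, so the proportions are 0.07692, 0.23077, 0.07692, 0.07692, 0.07692, 0.15385, 0.30769 (working shown to 5 dp, full precision carried).
Each pᵢ ln pᵢ term: 0.07692×(-2.56495)=-0.19730, 0.23077×(-1.46634)=-0.33839, 0.07692×(-2.56495)=-0.19730, 0.07692×(-2.56495)=-0.19730, 0.07692×(-2.56495)=-0.19730, 0.15385×(-1.87180)=-0.28797, 0.30769×(-1.17865)=-0.36266.
Sum = -1.77823, so H' = 1.778.

1.778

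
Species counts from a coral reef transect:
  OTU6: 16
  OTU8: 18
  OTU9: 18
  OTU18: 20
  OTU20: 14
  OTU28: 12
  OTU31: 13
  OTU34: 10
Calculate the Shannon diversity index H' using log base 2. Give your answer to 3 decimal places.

2.967

Total N = 16+18+18+20+14+12+13+10 = 121, so the proportions are 0.13223, 0.14876, 0.14876, 0.16529, 0.1157, 0.09917, 0.10744, 0.08264 (working shown to 5 dp, full precision carried).
Each pᵢ log₂ pᵢ term: 0.13223×(-2.91886)=-0.38597, 0.14876×(-2.74894)=-0.40893, 0.14876×(-2.74894)=-0.40893, 0.16529×(-2.59694)=-0.42925, 0.1157×(-3.11151)=-0.36001, 0.09917×(-3.33390)=-0.33063, 0.10744×(-3.21842)=-0.34578, 0.08264×(-3.59694)=-0.29727.
Sum = -2.96677, so H' = 2.967.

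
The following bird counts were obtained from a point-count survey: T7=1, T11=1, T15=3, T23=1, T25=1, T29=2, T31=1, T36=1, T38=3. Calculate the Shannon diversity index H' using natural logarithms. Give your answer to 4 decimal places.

Total N = 1+1+3+1+1+2+1+1+3 = 14, so the proportions are 0.071429, 0.071429, 0.214286, 0.071429, 0.071429, 0.142857, 0.071429, 0.071429, 0.214286 (working shown to 6 dp, full precision carried).
Each pᵢ ln pᵢ term: 0.071429×(-2.639057)=-0.188504, 0.071429×(-2.639057)=-0.188504, 0.214286×(-1.540445)=-0.330095, 0.071429×(-2.639057)=-0.188504, 0.071429×(-2.639057)=-0.188504, 0.142857×(-1.945910)=-0.277987, 0.071429×(-2.639057)=-0.188504, 0.071429×(-2.639057)=-0.188504, 0.214286×(-1.540445)=-0.330095.
Sum = -2.069202, so H' = 2.0692.

2.0692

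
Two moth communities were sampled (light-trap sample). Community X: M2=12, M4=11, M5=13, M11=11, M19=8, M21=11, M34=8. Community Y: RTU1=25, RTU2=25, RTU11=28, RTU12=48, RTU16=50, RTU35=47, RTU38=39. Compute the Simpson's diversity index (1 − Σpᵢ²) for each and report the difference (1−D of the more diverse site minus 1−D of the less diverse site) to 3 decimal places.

Community X: N=74, proportions 0.16216, 0.14865, 0.17568, 0.14865, 0.10811, 0.14865, 0.10811, giving 1−D = 0.85318 (working shown to 5 dp, full precision carried).
Community Y: N=262, proportions 0.09542, 0.09542, 0.10687, 0.18321, 0.19084, 0.17939, 0.14885, giving 1−D = 0.84605.
Difference = |0.85318 − 0.84605| = 0.00713, i.e. 0.007 to 3 decimal places.

0.007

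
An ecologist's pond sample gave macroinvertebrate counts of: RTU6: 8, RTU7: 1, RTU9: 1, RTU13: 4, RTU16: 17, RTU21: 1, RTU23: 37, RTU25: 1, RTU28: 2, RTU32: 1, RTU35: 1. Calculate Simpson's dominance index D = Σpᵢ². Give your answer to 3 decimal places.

Total N = 8+1+1+4+17+1+37+1+2+1+1 = 74, so the proportions are 0.10811, 0.01351, 0.01351, 0.05405, 0.22973, 0.01351, 0.5, 0.01351, 0.02703, 0.01351, 0.01351 (working shown to 5 dp, full precision carried).
D = 0.10811² + 0.01351² + 0.01351² + 0.05405² + 0.22973² + 0.01351² + 0.5² + 0.01351² + 0.02703² + 0.01351² + 0.01351² = 0.01169 + 0.00018 + 0.00018 + 0.00292 + 0.05278 + 0.00018 + 0.25000 + 0.00018 + 0.00073 + 0.00018 + 0.00018 = 0.31921.
To 3 decimal places, D = 0.319.

0.319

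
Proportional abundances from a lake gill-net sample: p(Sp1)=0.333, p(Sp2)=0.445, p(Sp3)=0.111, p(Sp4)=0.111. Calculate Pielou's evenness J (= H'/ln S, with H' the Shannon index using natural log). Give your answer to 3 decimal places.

0.876

H' = −Σ pᵢ ln pᵢ = −((-0.36617) + (-0.36031) + (-0.24400) + (-0.24400)) = 1.21449 (working shown to 5 dp, full precision carried).
With S = 4 species, ln S = 1.38629, so J = 1.21449/1.38629 = 0.87607, i.e. 0.876 to 3 decimal places.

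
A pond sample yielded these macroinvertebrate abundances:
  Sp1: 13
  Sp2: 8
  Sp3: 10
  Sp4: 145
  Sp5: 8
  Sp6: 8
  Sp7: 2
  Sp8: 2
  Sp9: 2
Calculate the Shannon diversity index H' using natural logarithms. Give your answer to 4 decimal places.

1.0859

Total N = 13+8+10+145+8+8+2+2+2 = 198, so the proportions are 0.065657, 0.040404, 0.050505, 0.732323, 0.040404, 0.040404, 0.010101, 0.010101, 0.010101 (working shown to 6 dp, full precision carried).
Each pᵢ ln pᵢ term: 0.065657×(-2.723318)=-0.178804, 0.040404×(-3.208825)=-0.129650, 0.050505×(-2.985682)=-0.150792, 0.732323×(-0.311533)=-0.228143, 0.040404×(-3.208825)=-0.129650, 0.040404×(-3.208825)=-0.129650, 0.010101×(-4.595120)=-0.046415, 0.010101×(-4.595120)=-0.046415, 0.010101×(-4.595120)=-0.046415.
Sum = -1.085933, so H' = 1.0859.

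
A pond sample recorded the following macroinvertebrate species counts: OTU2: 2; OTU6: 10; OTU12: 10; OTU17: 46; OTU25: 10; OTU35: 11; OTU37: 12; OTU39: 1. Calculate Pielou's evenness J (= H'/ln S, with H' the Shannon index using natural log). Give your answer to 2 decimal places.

Total N = 2+10+10+46+10+11+12+1 = 102, so the proportions are 0.0196, 0.098, 0.098, 0.451, 0.098, 0.1078, 0.1176, 0.0098 (working shown to 4 dp, full precision carried).
H' = −Σ pᵢ ln pᵢ = −((-0.0771) + (-0.2277) + (-0.2277) + (-0.3591) + (-0.2277) + (-0.2402) + (-0.2518) + (-0.0453)) = 1.6566.
With S = 8 species, ln S = 2.0794, so J = 1.6566/2.0794 = 0.7966, i.e. 0.80 to 2 decimal places.

0.80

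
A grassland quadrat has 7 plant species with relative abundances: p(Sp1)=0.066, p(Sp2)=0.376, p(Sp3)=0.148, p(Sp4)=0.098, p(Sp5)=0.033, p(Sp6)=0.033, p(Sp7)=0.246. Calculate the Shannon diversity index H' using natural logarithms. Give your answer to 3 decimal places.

Each pᵢ ln pᵢ term (working shown to 5 dp, full precision carried): 0.066×(-2.71810)=-0.17939, 0.376×(-0.97817)=-0.36779, 0.148×(-1.91054)=-0.28276, 0.098×(-2.32279)=-0.22763, 0.033×(-3.41125)=-0.11257, 0.033×(-3.41125)=-0.11257, 0.246×(-1.40242)=-0.34500.
Sum = -1.62772, so H' = 1.628.

1.628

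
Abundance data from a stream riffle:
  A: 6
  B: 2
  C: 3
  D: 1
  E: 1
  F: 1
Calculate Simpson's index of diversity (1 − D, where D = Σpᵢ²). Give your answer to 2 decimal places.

Total N = 6+2+3+1+1+1 = 14, so the proportions are 0.4286, 0.1429, 0.2143, 0.0714, 0.0714, 0.0714 (working shown to 4 dp, full precision carried).
D = 0.4286² + 0.1429² + 0.2143² + 0.0714² + 0.0714² + 0.0714² = 0.1837 + 0.0204 + 0.0459 + 0.0051 + 0.0051 + 0.0051 = 0.2653.
So 1 − D = 0.7347, i.e. 0.73 to 2 decimal places.

0.73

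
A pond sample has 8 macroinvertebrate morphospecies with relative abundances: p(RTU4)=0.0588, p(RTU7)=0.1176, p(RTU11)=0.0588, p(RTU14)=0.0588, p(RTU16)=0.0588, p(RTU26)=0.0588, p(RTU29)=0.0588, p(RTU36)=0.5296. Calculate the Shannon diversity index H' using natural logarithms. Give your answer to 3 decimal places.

1.588

Each pᵢ ln pᵢ term (working shown to 5 dp, full precision carried): 0.0588×(-2.83361)=-0.16662, 0.1176×(-2.14047)=-0.25172, 0.0588×(-2.83361)=-0.16662, 0.0588×(-2.83361)=-0.16662, 0.0588×(-2.83361)=-0.16662, 0.0588×(-2.83361)=-0.16662, 0.0588×(-2.83361)=-0.16662, 0.5296×(-0.63563)=-0.33663.
Sum = -1.58805, so H' = 1.588.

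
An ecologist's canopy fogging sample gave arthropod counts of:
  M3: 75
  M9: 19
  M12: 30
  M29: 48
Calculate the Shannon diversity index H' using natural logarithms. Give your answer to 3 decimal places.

1.266

Total N = 75+19+30+48 = 172, so the proportions are 0.43605, 0.11047, 0.17442, 0.27907 (working shown to 5 dp, full precision carried).
Each pᵢ ln pᵢ term: 0.43605×(-0.83001)=-0.36192, 0.11047×(-2.20306)=-0.24336, 0.17442×(-1.74630)=-0.30459, 0.27907×(-1.27629)=-0.35617.
Sum = -1.26604, so H' = 1.266.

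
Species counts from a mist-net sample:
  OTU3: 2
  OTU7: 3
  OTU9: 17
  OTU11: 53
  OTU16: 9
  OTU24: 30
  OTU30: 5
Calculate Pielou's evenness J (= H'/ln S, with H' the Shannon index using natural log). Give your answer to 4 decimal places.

0.7583

Total N = 2+3+17+53+9+30+5 = 119, so the proportions are 0.016807, 0.02521, 0.142857, 0.445378, 0.07563, 0.252101, 0.042017 (working shown to 6 dp, full precision carried).
H' = −Σ pᵢ ln pᵢ = −((-0.068672) + (-0.092786) + (-0.277987) + (-0.360236) + (-0.195270) + (-0.347376) + (-0.133180)) = 1.475507.
With S = 7 species, ln S = 1.945910, so J = 1.475507/1.945910 = 0.758261, i.e. 0.7583 to 4 decimal places.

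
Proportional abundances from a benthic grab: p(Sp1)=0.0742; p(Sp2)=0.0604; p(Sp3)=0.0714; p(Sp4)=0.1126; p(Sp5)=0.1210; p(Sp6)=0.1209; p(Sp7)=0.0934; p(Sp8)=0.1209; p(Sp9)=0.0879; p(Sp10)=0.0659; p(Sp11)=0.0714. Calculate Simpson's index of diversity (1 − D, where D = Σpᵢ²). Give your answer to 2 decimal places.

0.90

D = 0.0742² + 0.0604² + 0.0714² + 0.1126² + 0.121² + 0.1209² + 0.0934² + 0.1209² + 0.0879² + 0.0659² + 0.0714² = 0.0055 + 0.0036 + 0.0051 + 0.0127 + 0.0146 + 0.0146 + 0.0087 + 0.0146 + 0.0077 + 0.0043 + 0.0051 = 0.0967 (working shown to 4 dp, full precision carried).
So 1 − D = 0.9033, i.e. 0.90 to 2 decimal places.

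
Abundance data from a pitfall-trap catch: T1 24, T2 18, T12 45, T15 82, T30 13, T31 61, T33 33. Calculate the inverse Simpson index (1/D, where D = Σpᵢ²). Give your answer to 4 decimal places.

5.2075

Total N = 24+18+45+82+13+61+33 = 276, so the proportions are 0.08695652, 0.06521739, 0.16304348, 0.29710145, 0.04710145, 0.22101449, 0.11956522 (working shown to 8 dp, full precision carried).
D = 0.08695652² + 0.06521739² + 0.16304348² + 0.29710145² + 0.04710145² + 0.22101449² + 0.11956522² = 0.00756144 + 0.00425331 + 0.02658318 + 0.08826927 + 0.00221855 + 0.04884741 + 0.01429584 = 0.19202899.
So 1/D = 5.207547, i.e. 5.2075 to 4 decimal places.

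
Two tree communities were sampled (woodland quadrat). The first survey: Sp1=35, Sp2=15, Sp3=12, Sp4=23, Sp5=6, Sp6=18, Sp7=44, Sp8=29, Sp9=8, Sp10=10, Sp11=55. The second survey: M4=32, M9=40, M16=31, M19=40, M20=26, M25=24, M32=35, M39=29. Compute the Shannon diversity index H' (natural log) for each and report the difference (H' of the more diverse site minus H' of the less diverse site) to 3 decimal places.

The first survey: N=255, proportions 0.137255, 0.058824, 0.047059, 0.090196, 0.023529, 0.070588, 0.172549, 0.113725, 0.031373, 0.039216, 0.215686, giving H' = 2.192279 (working shown to 6 dp, full precision carried).
The second survey: N=257, proportions 0.124514, 0.155642, 0.120623, 0.155642, 0.101167, 0.093385, 0.136187, 0.11284, giving H' = 2.064484.
Difference = |2.192279 − 2.064484| = 0.127795, i.e. 0.128 to 3 decimal places.

0.128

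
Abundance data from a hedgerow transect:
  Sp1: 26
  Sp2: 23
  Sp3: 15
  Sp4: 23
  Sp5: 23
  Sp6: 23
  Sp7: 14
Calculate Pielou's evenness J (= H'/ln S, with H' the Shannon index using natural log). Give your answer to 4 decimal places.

Total N = 26+23+15+23+23+23+14 = 147, so the proportions are 0.176871, 0.156463, 0.102041, 0.156463, 0.156463, 0.156463, 0.095238 (working shown to 6 dp, full precision carried).
H' = −Σ pᵢ ln pᵢ = −((-0.306400) + (-0.290228) + (-0.232896) + (-0.290228) + (-0.290228) + (-0.290228) + (-0.223941)) = 1.924150.
With S = 7 species, ln S = 1.945910, so J = 1.924150/1.945910 = 0.988818, i.e. 0.9888 to 4 decimal places.

0.9888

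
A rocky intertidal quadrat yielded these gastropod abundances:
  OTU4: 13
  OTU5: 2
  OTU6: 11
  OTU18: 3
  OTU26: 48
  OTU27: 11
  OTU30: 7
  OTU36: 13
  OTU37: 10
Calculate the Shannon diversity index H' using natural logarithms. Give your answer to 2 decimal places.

Total N = 13+2+11+3+48+11+7+13+10 = 118, so the proportions are 0.1102, 0.0169, 0.0932, 0.0254, 0.4068, 0.0932, 0.0593, 0.1102, 0.0847 (working shown to 4 dp, full precision carried).
Each pᵢ ln pᵢ term: 0.1102×(-2.2057)=-0.2430, 0.0169×(-4.0775)=-0.0691, 0.0932×(-2.3728)=-0.2212, 0.0254×(-3.6721)=-0.0934, 0.4068×(-0.8995)=-0.3659, 0.0932×(-2.3728)=-0.2212, 0.0593×(-2.8248)=-0.1676, 0.1102×(-2.2057)=-0.2430, 0.0847×(-2.4681)=-0.2092.
Sum = -1.8335, so H' = 1.83.

1.83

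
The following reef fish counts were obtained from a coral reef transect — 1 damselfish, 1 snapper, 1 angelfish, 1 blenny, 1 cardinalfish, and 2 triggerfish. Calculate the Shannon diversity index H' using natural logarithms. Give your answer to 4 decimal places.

Total N = 1+1+1+1+1+2 = 7, so the proportions are 0.142857, 0.142857, 0.142857, 0.142857, 0.142857, 0.285714 (working shown to 6 dp, full precision carried).
Each pᵢ ln pᵢ term: 0.142857×(-1.945910)=-0.277987, 0.142857×(-1.945910)=-0.277987, 0.142857×(-1.945910)=-0.277987, 0.142857×(-1.945910)=-0.277987, 0.142857×(-1.945910)=-0.277987, 0.285714×(-1.252763)=-0.357932.
Sum = -1.747868, so H' = 1.7479.

1.7479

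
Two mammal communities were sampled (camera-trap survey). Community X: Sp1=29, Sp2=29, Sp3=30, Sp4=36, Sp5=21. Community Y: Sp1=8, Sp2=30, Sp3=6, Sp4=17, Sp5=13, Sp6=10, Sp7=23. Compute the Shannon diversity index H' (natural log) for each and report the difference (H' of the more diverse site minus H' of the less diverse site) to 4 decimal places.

0.2168

Community X: N=145, proportions 0.2, 0.2, 0.2068966, 0.2482759, 0.1448276, giving H' = 1.5954873 (working shown to 7 dp, full precision carried).
Community Y: N=107, proportions 0.0747664, 0.2803738, 0.0560748, 0.1588785, 0.1214953, 0.0934579, 0.2149533, giving H' = 1.8123317.
Difference = |1.5954873 − 1.8123317| = 0.2168444, i.e. 0.2168 to 4 decimal places.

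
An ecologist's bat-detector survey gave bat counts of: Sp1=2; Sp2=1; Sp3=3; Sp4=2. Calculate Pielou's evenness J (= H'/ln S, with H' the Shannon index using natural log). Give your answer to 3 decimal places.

Total N = 2+1+3+2 = 8, so the proportions are 0.25, 0.125, 0.375, 0.25 (working shown to 5 dp, full precision carried).
H' = −Σ pᵢ ln pᵢ = −((-0.34657) + (-0.25993) + (-0.36781) + (-0.34657)) = 1.32089.
With S = 4 species, ln S = 1.38629, so J = 1.32089/1.38629 = 0.95282, i.e. 0.953 to 3 decimal places.

0.953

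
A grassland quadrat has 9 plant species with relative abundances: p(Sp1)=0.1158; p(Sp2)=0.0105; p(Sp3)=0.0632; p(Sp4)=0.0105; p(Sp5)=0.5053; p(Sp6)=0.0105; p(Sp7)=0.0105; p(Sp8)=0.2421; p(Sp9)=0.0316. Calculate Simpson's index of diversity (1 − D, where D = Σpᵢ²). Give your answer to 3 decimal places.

D = 0.1158² + 0.0105² + 0.0632² + 0.0105² + 0.5053² + 0.0105² + 0.0105² + 0.2421² + 0.0316² = 0.01341 + 0.00011 + 0.00399 + 0.00011 + 0.25533 + 0.00011 + 0.00011 + 0.05861 + 0.00100 = 0.33278 (working shown to 5 dp, full precision carried).
So 1 − D = 0.66722, i.e. 0.667 to 3 decimal places.

0.667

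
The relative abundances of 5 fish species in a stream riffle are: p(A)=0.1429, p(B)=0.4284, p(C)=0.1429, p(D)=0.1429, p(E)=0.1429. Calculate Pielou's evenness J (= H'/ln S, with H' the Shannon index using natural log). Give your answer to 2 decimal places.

H' = −Σ pᵢ ln pᵢ = −((-0.2780) + (-0.3632) + (-0.2780) + (-0.2780) + (-0.2780)) = 1.4753 (working shown to 4 dp, full precision carried).
With S = 5 species, ln S = 1.6094, so J = 1.4753/1.6094 = 0.9166, i.e. 0.92 to 2 decimal places.

0.92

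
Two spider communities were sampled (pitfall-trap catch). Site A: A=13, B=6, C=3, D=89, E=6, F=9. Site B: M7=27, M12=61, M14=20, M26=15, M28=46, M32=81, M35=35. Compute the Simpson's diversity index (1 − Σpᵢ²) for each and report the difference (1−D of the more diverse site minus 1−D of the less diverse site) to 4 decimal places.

0.3354

Site A: N=126, proportions 0.103175, 0.047619, 0.02381, 0.706349, 0.047619, 0.071429, giving 1−D = 0.480222 (working shown to 6 dp, full precision carried).
Site B: N=285, proportions 0.094737, 0.214035, 0.070175, 0.052632, 0.161404, 0.284211, 0.122807, giving 1−D = 0.815611.
Difference = |0.480222 − 0.815611| = 0.335389, i.e. 0.3354 to 4 decimal places.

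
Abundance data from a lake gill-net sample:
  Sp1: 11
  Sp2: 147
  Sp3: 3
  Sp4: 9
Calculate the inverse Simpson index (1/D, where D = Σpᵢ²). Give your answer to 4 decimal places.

1.3245

Total N = 11+147+3+9 = 170, so the proportions are 0.0647059, 0.8647059, 0.0176471, 0.0529412 (working shown to 7 dp, full precision carried).
D = 0.0647059² + 0.8647059² + 0.0176471² + 0.0529412² = 0.0041869 + 0.7477163 + 0.0003114 + 0.0028028 = 0.7550173.
So 1/D = 1.324473, i.e. 1.3245 to 4 decimal places.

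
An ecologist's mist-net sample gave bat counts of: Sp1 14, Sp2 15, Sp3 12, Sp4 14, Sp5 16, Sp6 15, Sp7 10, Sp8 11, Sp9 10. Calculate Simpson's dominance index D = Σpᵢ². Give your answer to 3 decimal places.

0.114

Total N = 14+15+12+14+16+15+10+11+10 = 117, so the proportions are 0.11966, 0.12821, 0.10256, 0.11966, 0.13675, 0.12821, 0.08547, 0.09402, 0.08547 (working shown to 5 dp, full precision carried).
D = 0.11966² + 0.12821² + 0.10256² + 0.11966² + 0.13675² + 0.12821² + 0.08547² + 0.09402² + 0.08547² = 0.01432 + 0.01644 + 0.01052 + 0.01432 + 0.01870 + 0.01644 + 0.00731 + 0.00884 + 0.00731 = 0.11418.
To 3 decimal places, D = 0.114.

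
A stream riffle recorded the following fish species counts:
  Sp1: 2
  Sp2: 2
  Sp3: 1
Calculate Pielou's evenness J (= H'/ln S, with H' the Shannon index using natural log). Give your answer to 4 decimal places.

Total N = 2+2+1 = 5, so the proportions are 0.4, 0.4, 0.2 (working shown to 6 dp, full precision carried).
H' = −Σ pᵢ ln pᵢ = −((-0.366516) + (-0.366516) + (-0.321888)) = 1.054920.
With S = 3 species, ln S = 1.098612, so J = 1.054920/1.098612 = 0.960230, i.e. 0.9602 to 4 decimal places.

0.9602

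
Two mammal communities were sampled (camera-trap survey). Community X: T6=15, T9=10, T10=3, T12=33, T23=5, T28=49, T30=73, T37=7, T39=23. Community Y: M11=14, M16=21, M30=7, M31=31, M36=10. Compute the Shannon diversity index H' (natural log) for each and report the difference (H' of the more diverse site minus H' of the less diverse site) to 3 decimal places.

0.327

Community X: N=218, proportions 0.068807, 0.045872, 0.013761, 0.151376, 0.022936, 0.224771, 0.334862, 0.03211, 0.105505, giving H' = 1.806445 (working shown to 6 dp, full precision carried).
Community Y: N=83, proportions 0.168675, 0.253012, 0.084337, 0.373494, 0.120482, giving H' = 1.479291.
Difference = |1.806445 − 1.479291| = 0.327154, i.e. 0.327 to 3 decimal places.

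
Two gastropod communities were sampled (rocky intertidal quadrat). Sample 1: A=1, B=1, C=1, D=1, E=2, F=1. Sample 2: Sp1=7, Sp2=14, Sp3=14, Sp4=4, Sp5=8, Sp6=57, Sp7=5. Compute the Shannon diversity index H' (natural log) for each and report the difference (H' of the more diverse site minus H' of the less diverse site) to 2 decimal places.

0.25

Sample 1: N=7, proportions 0.1429, 0.1429, 0.1429, 0.1429, 0.2857, 0.1429, giving H' = 1.7479 (working shown to 4 dp, full precision carried).
Sample 2: N=109, proportions 0.0642, 0.1284, 0.1284, 0.0367, 0.0734, 0.5229, 0.0459, giving H' = 1.4969.
Difference = |1.7479 − 1.4969| = 0.2510, i.e. 0.25 to 2 decimal places.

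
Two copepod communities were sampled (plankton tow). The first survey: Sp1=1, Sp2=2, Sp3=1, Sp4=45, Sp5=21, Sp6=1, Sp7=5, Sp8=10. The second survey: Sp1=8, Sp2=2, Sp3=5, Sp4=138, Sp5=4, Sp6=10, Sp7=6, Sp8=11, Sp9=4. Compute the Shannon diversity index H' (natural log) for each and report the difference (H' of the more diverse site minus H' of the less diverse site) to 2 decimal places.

0.24

The first survey: N=86, proportions 0.0116, 0.0233, 0.0116, 0.5233, 0.2442, 0.0116, 0.0581, 0.1163, giving H' = 1.3416 (working shown to 4 dp, full precision carried).
The second survey: N=188, proportions 0.0426, 0.0106, 0.0266, 0.734, 0.0213, 0.0532, 0.0319, 0.0585, 0.0213, giving H' = 1.1020.
Difference = |1.3416 − 1.1020| = 0.2396, i.e. 0.24 to 2 decimal places.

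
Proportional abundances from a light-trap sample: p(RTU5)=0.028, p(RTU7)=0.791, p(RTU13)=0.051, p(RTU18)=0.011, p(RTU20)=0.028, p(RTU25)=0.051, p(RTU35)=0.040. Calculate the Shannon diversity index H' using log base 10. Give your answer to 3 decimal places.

0.377

Each pᵢ log₁₀ pᵢ term (working shown to 5 dp, full precision carried): 0.028×(-1.55284)=-0.04348, 0.791×(-0.10182)=-0.08054, 0.051×(-1.29243)=-0.06591, 0.011×(-1.95861)=-0.02154, 0.028×(-1.55284)=-0.04348, 0.051×(-1.29243)=-0.06591, 0.04×(-1.39794)=-0.05592.
Sum = -0.37679, so H' = 0.377.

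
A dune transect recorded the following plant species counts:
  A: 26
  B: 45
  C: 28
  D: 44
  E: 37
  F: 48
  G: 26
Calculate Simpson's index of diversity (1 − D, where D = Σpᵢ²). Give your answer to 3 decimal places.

Total N = 26+45+28+44+37+48+26 = 254, so the proportions are 0.10236, 0.17717, 0.11024, 0.17323, 0.14567, 0.18898, 0.10236 (working shown to 5 dp, full precision carried).
D = 0.10236² + 0.17717² + 0.11024² + 0.17323² + 0.14567² + 0.18898² + 0.10236² = 0.01048 + 0.03139 + 0.01215 + 0.03001 + 0.02122 + 0.03571 + 0.01048 = 0.15144.
So 1 − D = 0.84856, i.e. 0.849 to 3 decimal places.

0.849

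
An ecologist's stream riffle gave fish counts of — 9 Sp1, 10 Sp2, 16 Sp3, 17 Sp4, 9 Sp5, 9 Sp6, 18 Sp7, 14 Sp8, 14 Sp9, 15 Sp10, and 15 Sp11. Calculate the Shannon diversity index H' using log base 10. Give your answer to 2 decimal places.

Total N = 9+10+16+17+9+9+18+14+14+15+15 = 146, so the proportions are 0.0616, 0.0685, 0.1096, 0.1164, 0.0616, 0.0616, 0.1233, 0.0959, 0.0959, 0.1027, 0.1027 (working shown to 4 dp, full precision carried).
Each pᵢ log₁₀ pᵢ term: 0.0616×(-1.2101)=-0.0746, 0.0685×(-1.1644)=-0.0798, 0.1096×(-0.9602)=-0.1052, 0.1164×(-0.9339)=-0.1087, 0.0616×(-1.2101)=-0.0746, 0.0616×(-1.2101)=-0.0746, 0.1233×(-0.9091)=-0.1121, 0.0959×(-1.0182)=-0.0976, 0.0959×(-1.0182)=-0.0976, 0.1027×(-0.9883)=-0.1015, 0.1027×(-0.9883)=-0.1015.
Sum = -1.0279, so H' = 1.03.

1.03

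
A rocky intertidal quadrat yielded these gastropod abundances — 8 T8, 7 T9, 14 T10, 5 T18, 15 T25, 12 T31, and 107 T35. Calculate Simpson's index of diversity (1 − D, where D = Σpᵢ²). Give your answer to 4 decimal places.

Total N = 8+7+14+5+15+12+107 = 168, so the proportions are 0.047619, 0.041667, 0.083333, 0.029762, 0.089286, 0.071429, 0.636905 (working shown to 6 dp, full precision carried).
D = 0.047619² + 0.041667² + 0.083333² + 0.029762² + 0.089286² + 0.071429² + 0.636905² = 0.002268 + 0.001736 + 0.006944 + 0.000886 + 0.007972 + 0.005102 + 0.405648 = 0.430556.
So 1 − D = 0.569444, i.e. 0.5694 to 4 decimal places.

0.5694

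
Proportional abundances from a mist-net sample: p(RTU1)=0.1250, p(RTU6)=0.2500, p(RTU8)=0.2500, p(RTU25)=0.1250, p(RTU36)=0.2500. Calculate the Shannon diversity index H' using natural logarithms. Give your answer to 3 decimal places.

1.560

Each pᵢ ln pᵢ term (working shown to 5 dp, full precision carried): 0.125×(-2.07944)=-0.25993, 0.25×(-1.38629)=-0.34657, 0.25×(-1.38629)=-0.34657, 0.125×(-2.07944)=-0.25993, 0.25×(-1.38629)=-0.34657.
Sum = -1.55958, so H' = 1.560.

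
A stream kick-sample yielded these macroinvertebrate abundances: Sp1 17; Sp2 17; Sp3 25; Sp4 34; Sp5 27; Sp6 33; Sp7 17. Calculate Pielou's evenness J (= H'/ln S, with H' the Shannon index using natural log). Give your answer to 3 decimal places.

0.979

Total N = 17+17+25+34+27+33+17 = 170, so the proportions are 0.1, 0.1, 0.14706, 0.2, 0.15882, 0.19412, 0.1 (working shown to 5 dp, full precision carried).
H' = −Σ pᵢ ln pᵢ = −((-0.23026) + (-0.23026) + (-0.28190) + (-0.32189) + (-0.29223) + (-0.31822) + (-0.23026)) = 1.90501.
With S = 7 species, ln S = 1.94591, so J = 1.90501/1.94591 = 0.97898, i.e. 0.979 to 3 decimal places.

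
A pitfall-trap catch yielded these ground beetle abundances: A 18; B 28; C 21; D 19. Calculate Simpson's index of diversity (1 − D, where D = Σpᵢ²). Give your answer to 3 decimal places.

Total N = 18+28+21+19 = 86, so the proportions are 0.2093, 0.32558, 0.24419, 0.22093 (working shown to 5 dp, full precision carried).
D = 0.2093² + 0.32558² + 0.24419² + 0.22093² = 0.04381 + 0.10600 + 0.05963 + 0.04881 = 0.25825.
So 1 − D = 0.74175, i.e. 0.742 to 3 decimal places.

0.742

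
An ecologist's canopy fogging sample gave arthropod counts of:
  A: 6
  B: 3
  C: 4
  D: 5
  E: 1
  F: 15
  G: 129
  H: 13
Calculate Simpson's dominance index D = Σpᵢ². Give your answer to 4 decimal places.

Total N = 6+3+4+5+1+15+129+13 = 176, so the proportions are 0.034091, 0.017045, 0.022727, 0.028409, 0.005682, 0.085227, 0.732955, 0.073864 (working shown to 6 dp, full precision carried).
D = 0.034091² + 0.017045² + 0.022727² + 0.028409² + 0.005682² + 0.085227² + 0.732955² + 0.073864² = 0.001162 + 0.000291 + 0.000517 + 0.000807 + 0.000032 + 0.007264 + 0.537222 + 0.005456 = 0.552751.
To 4 decimal places, D = 0.5528.

0.5528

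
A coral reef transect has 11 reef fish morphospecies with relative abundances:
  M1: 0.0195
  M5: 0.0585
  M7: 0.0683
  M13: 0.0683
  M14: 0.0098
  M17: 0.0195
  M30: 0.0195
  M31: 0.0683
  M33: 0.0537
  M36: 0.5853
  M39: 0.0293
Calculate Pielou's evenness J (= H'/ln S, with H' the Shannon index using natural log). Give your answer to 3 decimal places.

H' = −Σ pᵢ ln pᵢ = −((-0.07678) + (-0.16607) + (-0.18331) + (-0.18331) + (-0.04533) + (-0.07678) + (-0.07678) + (-0.18331) + (-0.15704) + (-0.31350) + (-0.10343)) = 1.56562 (working shown to 5 dp, full precision carried).
With S = 11 species, ln S = 2.39790, so J = 1.56562/2.39790 = 0.65292, i.e. 0.653 to 3 decimal places.

0.653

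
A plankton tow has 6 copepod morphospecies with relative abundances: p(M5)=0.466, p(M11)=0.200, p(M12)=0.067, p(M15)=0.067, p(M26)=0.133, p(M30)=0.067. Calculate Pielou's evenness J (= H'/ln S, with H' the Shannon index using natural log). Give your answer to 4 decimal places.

0.8312

H' = −Σ pᵢ ln pᵢ = −((-0.355823) + (-0.321888) + (-0.181105) + (-0.181105) + (-0.268315) + (-0.181105)) = 1.489342 (working shown to 6 dp, full precision carried).
With S = 6 species, ln S = 1.791759, so J = 1.489342/1.791759 = 0.831217, i.e. 0.8312 to 4 decimal places.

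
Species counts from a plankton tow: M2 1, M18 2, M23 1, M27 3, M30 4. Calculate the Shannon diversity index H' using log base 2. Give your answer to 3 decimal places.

Total N = 1+2+1+3+4 = 11, so the proportions are 0.09091, 0.18182, 0.09091, 0.27273, 0.36364 (working shown to 5 dp, full precision carried).
Each pᵢ log₂ pᵢ term: 0.09091×(-3.45943)=-0.31449, 0.18182×(-2.45943)=-0.44717, 0.09091×(-3.45943)=-0.31449, 0.27273×(-1.87447)=-0.51122, 0.36364×(-1.45943)=-0.53070.
Sum = -2.11808, so H' = 2.118.

2.118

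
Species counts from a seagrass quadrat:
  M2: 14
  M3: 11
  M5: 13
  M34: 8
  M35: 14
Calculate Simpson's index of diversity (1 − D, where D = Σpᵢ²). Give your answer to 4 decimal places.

0.7928

Total N = 14+11+13+8+14 = 60, so the proportions are 0.233333, 0.183333, 0.216667, 0.133333, 0.233333 (working shown to 6 dp, full precision carried).
D = 0.233333² + 0.183333² + 0.216667² + 0.133333² + 0.233333² = 0.054444 + 0.033611 + 0.046944 + 0.017778 + 0.054444 = 0.207222.
So 1 − D = 0.792778, i.e. 0.7928 to 4 decimal places.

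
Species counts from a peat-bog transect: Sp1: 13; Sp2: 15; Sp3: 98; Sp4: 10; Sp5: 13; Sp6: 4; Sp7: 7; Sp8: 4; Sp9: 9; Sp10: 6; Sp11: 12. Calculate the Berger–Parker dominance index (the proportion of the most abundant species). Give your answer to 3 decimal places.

0.513

Total N = 13+15+98+10+13+4+7+4+9+6+12 = 191, so the proportions are 0.06806, 0.07853, 0.51309, 0.05236, 0.06806, 0.02094, 0.03665, 0.02094, 0.04712, 0.03141, 0.06283 (working shown to 5 dp, full precision carried).
The largest proportion is 0.51309, i.e. d = 0.513 to 3 decimal places.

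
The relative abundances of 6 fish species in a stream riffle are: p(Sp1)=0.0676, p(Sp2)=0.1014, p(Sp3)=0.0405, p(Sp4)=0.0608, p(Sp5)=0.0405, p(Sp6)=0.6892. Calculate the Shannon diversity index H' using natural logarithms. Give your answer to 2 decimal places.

1.10

Each pᵢ ln pᵢ term (working shown to 4 dp, full precision carried): 0.0676×(-2.6941)=-0.1821, 0.1014×(-2.2887)=-0.2321, 0.0405×(-3.2065)=-0.1299, 0.0608×(-2.8002)=-0.1703, 0.0405×(-3.2065)=-0.1299, 0.6892×(-0.3722)=-0.2565.
Sum = -1.1007, so H' = 1.10.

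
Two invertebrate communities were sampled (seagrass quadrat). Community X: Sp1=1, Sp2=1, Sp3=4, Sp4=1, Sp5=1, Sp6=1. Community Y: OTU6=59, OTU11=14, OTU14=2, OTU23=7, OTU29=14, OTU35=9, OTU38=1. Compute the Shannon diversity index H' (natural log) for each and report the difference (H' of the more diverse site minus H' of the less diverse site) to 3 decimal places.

0.212

Community X: N=9, proportions 0.11111111, 0.11111111, 0.44444444, 0.11111111, 0.11111111, 0.11111111, giving H' = 1.58109375 (working shown to 8 dp, full precision carried).
Community Y: N=106, proportions 0.55660377, 0.13207547, 0.01886792, 0.06603774, 0.13207547, 0.08490566, 0.00943396, giving H' = 1.36861833.
Difference = |1.58109375 − 1.36861833| = 0.21247542, i.e. 0.212 to 3 decimal places.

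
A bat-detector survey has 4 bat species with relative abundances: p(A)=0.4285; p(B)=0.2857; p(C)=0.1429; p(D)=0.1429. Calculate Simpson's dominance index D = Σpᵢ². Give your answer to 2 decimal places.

D = 0.4285² + 0.2857² + 0.1429² + 0.1429² = 0.1836 + 0.0816 + 0.0204 + 0.0204 = 0.3061 (working shown to 4 dp, full precision carried).
To 2 decimal places, D = 0.31.

0.31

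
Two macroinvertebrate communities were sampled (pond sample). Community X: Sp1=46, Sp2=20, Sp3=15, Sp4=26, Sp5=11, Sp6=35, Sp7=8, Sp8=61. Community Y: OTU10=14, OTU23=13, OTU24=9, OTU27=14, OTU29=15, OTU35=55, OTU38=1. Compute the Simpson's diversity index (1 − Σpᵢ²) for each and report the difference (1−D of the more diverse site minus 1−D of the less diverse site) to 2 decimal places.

Community X: N=222, proportions 0.2072, 0.0901, 0.0676, 0.1171, 0.0495, 0.1577, 0.036, 0.2748, giving 1−D = 0.8266 (working shown to 4 dp, full precision carried).
Community Y: N=121, proportions 0.1157, 0.1074, 0.0744, 0.1157, 0.124, 0.4545, 0.0083, giving 1−D = 0.7341.
Difference = |0.8266 − 0.7341| = 0.0925, i.e. 0.09 to 2 decimal places.

0.09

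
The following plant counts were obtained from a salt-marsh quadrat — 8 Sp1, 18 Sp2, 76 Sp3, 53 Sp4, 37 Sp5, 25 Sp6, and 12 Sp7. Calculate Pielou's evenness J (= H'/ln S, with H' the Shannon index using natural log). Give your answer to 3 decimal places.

Total N = 8+18+76+53+37+25+12 = 229, so the proportions are 0.03493, 0.0786, 0.33188, 0.23144, 0.16157, 0.10917, 0.0524 (working shown to 5 dp, full precision carried).
H' = −Σ pᵢ ln pᵢ = −((-0.11718) + (-0.19991) + (-0.36606) + (-0.33870) + (-0.29451) + (-0.24180) + (-0.15452)) = 1.71268.
With S = 7 species, ln S = 1.94591, so J = 1.71268/1.94591 = 0.88014, i.e. 0.880 to 3 decimal places.

0.880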